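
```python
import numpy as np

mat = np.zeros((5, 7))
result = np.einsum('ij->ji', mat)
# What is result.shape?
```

(7, 5)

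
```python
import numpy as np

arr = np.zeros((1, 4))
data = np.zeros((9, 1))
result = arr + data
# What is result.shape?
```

(9, 4)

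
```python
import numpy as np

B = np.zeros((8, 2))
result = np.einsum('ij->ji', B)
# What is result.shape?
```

(2, 8)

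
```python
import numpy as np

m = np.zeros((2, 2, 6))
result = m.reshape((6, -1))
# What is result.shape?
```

(6, 4)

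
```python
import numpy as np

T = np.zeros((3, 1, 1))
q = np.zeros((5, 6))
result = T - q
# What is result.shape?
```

(3, 5, 6)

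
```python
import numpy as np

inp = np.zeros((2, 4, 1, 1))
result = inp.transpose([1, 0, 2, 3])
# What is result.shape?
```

(4, 2, 1, 1)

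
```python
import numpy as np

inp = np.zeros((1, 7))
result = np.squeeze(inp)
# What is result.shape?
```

(7,)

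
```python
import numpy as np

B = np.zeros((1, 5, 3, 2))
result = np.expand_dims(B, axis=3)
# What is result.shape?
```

(1, 5, 3, 1, 2)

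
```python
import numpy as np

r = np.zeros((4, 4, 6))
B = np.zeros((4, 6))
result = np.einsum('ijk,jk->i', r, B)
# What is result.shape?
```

(4,)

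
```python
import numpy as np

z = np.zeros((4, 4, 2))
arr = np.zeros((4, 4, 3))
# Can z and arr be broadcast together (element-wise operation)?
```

No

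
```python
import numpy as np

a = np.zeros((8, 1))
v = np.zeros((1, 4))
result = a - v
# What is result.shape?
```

(8, 4)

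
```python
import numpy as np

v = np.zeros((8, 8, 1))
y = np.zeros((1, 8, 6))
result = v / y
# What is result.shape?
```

(8, 8, 6)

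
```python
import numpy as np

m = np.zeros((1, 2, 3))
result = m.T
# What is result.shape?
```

(3, 2, 1)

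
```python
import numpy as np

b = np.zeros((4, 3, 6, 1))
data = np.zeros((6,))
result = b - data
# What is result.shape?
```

(4, 3, 6, 6)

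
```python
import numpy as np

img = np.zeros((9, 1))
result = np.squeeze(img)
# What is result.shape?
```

(9,)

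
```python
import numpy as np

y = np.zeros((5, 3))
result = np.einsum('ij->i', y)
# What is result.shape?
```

(5,)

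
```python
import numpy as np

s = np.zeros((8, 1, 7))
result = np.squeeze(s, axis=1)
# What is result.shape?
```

(8, 7)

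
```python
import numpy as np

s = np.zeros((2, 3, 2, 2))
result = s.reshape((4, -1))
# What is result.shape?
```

(4, 6)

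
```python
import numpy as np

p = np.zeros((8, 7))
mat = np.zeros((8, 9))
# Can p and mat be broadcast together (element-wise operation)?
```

No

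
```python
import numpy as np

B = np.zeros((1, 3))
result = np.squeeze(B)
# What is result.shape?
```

(3,)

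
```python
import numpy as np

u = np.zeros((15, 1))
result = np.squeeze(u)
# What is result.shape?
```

(15,)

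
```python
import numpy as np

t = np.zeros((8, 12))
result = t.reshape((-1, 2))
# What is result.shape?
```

(48, 2)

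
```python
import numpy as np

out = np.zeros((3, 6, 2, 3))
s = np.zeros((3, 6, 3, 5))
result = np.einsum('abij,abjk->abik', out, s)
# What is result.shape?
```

(3, 6, 2, 5)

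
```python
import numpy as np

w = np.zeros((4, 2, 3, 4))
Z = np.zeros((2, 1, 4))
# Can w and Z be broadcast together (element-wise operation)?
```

Yes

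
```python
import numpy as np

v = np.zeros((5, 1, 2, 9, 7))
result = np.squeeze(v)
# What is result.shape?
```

(5, 2, 9, 7)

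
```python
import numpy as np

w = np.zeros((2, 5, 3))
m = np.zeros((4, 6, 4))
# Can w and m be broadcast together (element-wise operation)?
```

No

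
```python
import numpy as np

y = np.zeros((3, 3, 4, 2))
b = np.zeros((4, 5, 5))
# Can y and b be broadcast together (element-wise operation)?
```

No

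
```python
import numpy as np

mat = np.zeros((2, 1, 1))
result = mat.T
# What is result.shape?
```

(1, 1, 2)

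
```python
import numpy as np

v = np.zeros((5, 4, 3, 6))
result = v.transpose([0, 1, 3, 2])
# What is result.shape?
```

(5, 4, 6, 3)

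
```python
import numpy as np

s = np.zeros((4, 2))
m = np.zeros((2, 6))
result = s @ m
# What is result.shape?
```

(4, 6)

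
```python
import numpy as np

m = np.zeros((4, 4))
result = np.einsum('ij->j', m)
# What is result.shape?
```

(4,)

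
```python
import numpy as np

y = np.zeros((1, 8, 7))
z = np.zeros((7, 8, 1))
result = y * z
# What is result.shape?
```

(7, 8, 7)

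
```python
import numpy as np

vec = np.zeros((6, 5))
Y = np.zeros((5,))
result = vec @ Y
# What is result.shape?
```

(6,)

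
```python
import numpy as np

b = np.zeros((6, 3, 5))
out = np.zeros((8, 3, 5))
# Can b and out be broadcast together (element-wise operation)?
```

No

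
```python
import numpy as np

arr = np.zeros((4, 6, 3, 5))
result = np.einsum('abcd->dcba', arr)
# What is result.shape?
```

(5, 3, 6, 4)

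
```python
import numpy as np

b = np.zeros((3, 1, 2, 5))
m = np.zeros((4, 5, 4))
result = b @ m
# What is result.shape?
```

(3, 4, 2, 4)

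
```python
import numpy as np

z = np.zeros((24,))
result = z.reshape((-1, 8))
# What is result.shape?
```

(3, 8)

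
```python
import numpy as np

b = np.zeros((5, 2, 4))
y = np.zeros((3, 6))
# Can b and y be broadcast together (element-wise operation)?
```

No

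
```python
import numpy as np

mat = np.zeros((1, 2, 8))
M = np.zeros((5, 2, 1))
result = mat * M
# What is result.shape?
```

(5, 2, 8)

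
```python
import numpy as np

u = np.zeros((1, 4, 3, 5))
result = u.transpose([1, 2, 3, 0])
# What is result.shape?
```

(4, 3, 5, 1)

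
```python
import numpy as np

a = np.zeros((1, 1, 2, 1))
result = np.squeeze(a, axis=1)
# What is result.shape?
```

(1, 2, 1)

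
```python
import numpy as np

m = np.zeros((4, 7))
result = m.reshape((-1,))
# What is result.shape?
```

(28,)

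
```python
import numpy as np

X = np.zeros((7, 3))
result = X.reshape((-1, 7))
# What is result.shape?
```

(3, 7)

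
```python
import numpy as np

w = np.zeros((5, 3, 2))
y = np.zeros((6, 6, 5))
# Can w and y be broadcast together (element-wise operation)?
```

No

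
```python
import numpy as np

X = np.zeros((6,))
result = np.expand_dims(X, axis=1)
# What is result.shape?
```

(6, 1)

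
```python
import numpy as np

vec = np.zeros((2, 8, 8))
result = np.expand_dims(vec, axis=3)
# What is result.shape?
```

(2, 8, 8, 1)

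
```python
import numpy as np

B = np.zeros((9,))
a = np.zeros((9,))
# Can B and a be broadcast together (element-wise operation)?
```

Yes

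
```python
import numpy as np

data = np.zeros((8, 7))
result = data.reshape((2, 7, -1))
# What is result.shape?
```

(2, 7, 4)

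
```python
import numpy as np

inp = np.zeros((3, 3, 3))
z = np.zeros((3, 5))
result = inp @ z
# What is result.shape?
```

(3, 3, 5)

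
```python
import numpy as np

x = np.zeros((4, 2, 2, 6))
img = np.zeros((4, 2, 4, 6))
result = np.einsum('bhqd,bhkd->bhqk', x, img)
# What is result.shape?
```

(4, 2, 2, 4)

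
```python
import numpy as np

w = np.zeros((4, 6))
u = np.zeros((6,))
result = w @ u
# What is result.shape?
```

(4,)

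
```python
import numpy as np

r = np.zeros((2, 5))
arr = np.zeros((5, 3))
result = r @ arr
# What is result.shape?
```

(2, 3)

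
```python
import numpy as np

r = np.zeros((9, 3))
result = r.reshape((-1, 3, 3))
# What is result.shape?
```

(3, 3, 3)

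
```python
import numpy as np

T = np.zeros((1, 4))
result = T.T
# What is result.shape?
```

(4, 1)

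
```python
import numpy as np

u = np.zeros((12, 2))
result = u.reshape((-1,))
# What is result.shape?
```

(24,)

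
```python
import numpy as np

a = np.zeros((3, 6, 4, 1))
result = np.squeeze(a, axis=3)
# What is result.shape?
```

(3, 6, 4)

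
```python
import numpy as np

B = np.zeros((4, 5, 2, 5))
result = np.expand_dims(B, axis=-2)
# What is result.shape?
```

(4, 5, 2, 1, 5)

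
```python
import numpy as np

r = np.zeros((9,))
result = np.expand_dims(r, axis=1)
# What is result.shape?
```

(9, 1)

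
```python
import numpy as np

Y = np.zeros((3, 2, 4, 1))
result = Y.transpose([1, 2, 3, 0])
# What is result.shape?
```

(2, 4, 1, 3)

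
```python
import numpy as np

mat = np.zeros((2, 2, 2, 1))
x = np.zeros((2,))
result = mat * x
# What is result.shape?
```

(2, 2, 2, 2)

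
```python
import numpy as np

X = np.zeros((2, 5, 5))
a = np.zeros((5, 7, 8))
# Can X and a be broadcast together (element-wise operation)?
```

No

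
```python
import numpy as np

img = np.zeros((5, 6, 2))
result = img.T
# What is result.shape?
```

(2, 6, 5)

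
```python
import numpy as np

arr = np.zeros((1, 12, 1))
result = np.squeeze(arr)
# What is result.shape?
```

(12,)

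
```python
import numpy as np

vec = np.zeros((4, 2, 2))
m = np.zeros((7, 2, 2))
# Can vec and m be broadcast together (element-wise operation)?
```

No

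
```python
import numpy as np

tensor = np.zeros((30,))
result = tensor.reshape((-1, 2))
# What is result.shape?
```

(15, 2)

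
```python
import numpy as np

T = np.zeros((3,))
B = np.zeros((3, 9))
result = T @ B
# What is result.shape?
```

(9,)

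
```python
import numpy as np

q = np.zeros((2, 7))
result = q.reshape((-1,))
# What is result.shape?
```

(14,)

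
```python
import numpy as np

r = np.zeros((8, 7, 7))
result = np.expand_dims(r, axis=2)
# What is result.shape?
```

(8, 7, 1, 7)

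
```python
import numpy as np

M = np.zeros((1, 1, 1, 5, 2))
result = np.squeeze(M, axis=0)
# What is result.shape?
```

(1, 1, 5, 2)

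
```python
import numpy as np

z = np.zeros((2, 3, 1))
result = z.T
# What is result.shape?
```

(1, 3, 2)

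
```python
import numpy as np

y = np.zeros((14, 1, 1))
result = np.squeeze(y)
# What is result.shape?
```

(14,)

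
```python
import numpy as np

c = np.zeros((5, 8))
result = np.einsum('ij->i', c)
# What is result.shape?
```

(5,)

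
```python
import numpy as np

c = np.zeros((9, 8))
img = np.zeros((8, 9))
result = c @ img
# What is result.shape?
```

(9, 9)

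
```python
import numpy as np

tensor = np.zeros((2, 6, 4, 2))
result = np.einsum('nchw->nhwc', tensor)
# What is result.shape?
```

(2, 4, 2, 6)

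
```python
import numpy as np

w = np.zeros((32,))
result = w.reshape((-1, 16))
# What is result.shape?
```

(2, 16)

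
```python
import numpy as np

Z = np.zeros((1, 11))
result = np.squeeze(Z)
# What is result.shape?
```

(11,)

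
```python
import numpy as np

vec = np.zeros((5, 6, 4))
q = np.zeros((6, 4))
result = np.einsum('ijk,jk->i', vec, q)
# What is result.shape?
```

(5,)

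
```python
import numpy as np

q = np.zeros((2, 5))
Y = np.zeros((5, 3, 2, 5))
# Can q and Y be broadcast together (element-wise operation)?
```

Yes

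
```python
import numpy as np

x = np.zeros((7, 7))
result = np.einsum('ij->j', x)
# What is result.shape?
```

(7,)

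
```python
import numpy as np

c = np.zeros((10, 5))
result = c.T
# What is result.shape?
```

(5, 10)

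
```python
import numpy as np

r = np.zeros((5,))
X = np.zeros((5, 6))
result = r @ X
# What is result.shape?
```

(6,)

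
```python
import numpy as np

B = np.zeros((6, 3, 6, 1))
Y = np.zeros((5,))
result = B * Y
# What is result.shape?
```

(6, 3, 6, 5)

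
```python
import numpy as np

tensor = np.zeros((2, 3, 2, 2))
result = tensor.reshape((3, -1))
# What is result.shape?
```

(3, 8)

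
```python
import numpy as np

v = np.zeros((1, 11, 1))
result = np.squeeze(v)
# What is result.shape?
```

(11,)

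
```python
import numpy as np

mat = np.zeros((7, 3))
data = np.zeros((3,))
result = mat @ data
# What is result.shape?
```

(7,)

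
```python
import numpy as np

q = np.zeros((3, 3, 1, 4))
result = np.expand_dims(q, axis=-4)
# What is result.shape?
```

(3, 1, 3, 1, 4)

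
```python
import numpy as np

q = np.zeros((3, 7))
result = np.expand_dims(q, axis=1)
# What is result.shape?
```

(3, 1, 7)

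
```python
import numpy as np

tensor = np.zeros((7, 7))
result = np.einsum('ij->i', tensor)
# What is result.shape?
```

(7,)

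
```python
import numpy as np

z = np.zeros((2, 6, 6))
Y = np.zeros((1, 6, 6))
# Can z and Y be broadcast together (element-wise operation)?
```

Yes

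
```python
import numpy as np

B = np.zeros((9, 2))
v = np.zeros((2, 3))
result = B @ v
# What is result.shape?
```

(9, 3)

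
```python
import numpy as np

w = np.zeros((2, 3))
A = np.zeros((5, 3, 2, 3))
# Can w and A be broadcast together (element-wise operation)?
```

Yes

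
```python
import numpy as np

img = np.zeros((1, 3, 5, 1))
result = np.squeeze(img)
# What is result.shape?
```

(3, 5)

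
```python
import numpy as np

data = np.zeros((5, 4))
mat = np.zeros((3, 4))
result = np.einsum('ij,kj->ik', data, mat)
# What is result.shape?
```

(5, 3)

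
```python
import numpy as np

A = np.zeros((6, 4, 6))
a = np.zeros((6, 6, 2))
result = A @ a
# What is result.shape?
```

(6, 4, 2)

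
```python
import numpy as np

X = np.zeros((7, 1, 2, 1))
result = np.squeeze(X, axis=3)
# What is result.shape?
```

(7, 1, 2)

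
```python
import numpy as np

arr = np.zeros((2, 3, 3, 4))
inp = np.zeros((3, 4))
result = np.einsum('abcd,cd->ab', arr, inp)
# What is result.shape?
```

(2, 3)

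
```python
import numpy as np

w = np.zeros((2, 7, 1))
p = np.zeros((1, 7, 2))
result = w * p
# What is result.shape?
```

(2, 7, 2)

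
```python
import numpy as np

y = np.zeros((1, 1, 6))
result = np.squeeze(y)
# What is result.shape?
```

(6,)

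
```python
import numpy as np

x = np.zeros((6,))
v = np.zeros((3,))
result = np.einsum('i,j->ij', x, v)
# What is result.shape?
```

(6, 3)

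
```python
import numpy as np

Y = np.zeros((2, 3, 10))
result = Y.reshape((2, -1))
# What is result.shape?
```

(2, 30)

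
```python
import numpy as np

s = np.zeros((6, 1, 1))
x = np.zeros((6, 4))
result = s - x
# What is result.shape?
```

(6, 6, 4)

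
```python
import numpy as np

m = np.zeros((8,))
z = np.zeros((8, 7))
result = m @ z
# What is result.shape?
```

(7,)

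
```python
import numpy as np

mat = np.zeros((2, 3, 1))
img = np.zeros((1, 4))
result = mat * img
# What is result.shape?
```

(2, 3, 4)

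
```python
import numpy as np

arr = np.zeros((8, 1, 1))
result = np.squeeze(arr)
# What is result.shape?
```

(8,)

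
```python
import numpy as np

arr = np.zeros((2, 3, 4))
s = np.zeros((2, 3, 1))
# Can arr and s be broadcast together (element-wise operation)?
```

Yes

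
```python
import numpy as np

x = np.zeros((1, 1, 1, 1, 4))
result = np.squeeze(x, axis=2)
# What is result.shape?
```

(1, 1, 1, 4)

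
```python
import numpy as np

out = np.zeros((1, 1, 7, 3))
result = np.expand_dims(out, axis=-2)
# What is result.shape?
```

(1, 1, 7, 1, 3)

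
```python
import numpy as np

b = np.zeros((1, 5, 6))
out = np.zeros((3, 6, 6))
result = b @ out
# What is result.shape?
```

(3, 5, 6)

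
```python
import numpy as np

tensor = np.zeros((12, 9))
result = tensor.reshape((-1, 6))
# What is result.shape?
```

(18, 6)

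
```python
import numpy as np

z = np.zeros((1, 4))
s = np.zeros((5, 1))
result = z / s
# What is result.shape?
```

(5, 4)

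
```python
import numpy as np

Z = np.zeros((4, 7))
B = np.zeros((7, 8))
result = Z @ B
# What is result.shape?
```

(4, 8)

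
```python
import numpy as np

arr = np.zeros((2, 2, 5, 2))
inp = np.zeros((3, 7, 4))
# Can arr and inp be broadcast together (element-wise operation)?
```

No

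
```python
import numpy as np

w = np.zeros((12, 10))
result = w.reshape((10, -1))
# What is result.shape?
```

(10, 12)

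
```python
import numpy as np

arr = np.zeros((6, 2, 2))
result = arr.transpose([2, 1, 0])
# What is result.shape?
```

(2, 2, 6)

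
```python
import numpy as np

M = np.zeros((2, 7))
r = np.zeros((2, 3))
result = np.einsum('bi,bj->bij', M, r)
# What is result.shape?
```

(2, 7, 3)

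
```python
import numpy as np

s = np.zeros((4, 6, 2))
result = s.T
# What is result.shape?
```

(2, 6, 4)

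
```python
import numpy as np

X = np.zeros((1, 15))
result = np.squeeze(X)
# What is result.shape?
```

(15,)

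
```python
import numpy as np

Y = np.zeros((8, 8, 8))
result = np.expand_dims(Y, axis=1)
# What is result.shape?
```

(8, 1, 8, 8)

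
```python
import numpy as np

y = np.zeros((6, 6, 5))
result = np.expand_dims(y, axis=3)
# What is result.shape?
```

(6, 6, 5, 1)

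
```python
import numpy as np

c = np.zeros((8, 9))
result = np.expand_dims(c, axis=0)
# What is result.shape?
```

(1, 8, 9)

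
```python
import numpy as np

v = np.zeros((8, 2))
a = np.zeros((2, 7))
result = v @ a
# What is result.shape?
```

(8, 7)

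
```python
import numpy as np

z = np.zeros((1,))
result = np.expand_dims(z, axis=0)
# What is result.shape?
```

(1, 1)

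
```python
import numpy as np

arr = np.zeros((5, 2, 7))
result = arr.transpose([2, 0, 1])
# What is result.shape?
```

(7, 5, 2)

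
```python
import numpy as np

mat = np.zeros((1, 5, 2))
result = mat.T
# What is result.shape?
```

(2, 5, 1)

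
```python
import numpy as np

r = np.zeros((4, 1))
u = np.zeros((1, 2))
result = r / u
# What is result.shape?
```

(4, 2)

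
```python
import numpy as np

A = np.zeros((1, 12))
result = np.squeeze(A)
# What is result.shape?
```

(12,)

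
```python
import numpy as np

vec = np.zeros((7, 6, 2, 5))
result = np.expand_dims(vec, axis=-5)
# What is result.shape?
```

(1, 7, 6, 2, 5)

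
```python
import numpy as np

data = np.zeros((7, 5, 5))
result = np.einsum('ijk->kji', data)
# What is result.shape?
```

(5, 5, 7)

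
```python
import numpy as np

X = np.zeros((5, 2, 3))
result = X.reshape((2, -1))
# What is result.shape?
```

(2, 15)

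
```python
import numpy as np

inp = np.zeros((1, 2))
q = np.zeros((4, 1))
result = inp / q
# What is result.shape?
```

(4, 2)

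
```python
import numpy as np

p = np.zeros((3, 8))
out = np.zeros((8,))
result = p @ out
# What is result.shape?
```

(3,)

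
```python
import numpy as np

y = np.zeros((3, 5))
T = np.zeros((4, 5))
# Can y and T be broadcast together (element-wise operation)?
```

No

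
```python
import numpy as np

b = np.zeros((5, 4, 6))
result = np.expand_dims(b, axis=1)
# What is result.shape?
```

(5, 1, 4, 6)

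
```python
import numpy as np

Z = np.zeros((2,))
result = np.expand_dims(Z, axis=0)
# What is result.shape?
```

(1, 2)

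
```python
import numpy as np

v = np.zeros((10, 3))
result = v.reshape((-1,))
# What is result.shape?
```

(30,)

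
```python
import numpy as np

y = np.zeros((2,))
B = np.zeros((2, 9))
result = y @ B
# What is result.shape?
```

(9,)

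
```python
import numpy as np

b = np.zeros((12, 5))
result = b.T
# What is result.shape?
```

(5, 12)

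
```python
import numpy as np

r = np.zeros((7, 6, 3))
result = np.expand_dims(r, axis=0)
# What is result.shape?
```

(1, 7, 6, 3)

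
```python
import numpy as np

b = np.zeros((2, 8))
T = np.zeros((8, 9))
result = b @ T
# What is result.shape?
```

(2, 9)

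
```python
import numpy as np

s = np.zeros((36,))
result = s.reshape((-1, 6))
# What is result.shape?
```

(6, 6)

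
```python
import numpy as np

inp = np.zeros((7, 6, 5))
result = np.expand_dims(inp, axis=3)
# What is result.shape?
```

(7, 6, 5, 1)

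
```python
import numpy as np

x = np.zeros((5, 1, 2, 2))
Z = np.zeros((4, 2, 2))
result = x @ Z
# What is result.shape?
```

(5, 4, 2, 2)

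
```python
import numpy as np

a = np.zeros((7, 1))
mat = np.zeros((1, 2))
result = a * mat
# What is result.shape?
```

(7, 2)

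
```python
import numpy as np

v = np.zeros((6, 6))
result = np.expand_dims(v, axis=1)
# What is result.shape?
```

(6, 1, 6)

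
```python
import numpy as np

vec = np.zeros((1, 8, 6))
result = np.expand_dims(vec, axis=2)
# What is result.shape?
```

(1, 8, 1, 6)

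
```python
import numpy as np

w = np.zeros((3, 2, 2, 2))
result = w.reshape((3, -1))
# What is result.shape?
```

(3, 8)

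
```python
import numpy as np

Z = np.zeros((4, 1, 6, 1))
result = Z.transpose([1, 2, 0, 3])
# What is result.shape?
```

(1, 6, 4, 1)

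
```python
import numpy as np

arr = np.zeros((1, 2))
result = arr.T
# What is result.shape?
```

(2, 1)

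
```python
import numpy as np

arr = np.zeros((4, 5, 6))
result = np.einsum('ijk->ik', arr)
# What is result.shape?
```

(4, 6)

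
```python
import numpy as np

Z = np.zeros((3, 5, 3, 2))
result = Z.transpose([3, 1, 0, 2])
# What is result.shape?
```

(2, 5, 3, 3)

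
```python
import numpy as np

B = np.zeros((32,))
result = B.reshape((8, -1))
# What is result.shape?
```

(8, 4)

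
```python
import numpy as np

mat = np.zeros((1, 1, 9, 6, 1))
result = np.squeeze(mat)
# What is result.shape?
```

(9, 6)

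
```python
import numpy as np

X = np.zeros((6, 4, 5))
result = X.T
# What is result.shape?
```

(5, 4, 6)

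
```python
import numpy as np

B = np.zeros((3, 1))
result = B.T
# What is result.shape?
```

(1, 3)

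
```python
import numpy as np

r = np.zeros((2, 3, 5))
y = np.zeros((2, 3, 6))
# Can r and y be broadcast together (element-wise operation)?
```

No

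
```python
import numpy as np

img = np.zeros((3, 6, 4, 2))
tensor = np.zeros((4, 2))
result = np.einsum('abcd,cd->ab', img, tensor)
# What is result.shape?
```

(3, 6)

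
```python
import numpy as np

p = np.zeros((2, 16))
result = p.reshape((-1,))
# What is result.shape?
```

(32,)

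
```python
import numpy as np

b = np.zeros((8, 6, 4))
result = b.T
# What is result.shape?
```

(4, 6, 8)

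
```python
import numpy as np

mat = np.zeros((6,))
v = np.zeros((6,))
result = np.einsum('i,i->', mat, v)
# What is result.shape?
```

()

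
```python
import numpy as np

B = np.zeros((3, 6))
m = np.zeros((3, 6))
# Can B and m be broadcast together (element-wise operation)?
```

Yes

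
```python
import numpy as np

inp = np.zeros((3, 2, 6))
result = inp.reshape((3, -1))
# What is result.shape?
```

(3, 12)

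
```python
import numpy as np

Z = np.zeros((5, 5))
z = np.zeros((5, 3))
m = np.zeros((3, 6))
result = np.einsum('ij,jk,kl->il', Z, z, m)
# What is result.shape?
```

(5, 6)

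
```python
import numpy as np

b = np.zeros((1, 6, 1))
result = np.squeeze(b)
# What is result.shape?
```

(6,)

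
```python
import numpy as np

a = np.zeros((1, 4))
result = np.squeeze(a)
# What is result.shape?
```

(4,)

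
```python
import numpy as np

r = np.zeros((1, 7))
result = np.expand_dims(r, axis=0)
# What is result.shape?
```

(1, 1, 7)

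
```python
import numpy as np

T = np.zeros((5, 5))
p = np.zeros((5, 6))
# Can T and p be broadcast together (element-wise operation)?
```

No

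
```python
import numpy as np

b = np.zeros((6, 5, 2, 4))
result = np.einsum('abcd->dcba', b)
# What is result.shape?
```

(4, 2, 5, 6)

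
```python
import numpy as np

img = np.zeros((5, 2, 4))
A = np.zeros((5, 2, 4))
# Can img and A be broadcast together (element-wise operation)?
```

Yes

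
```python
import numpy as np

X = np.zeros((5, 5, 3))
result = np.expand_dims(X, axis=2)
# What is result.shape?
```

(5, 5, 1, 3)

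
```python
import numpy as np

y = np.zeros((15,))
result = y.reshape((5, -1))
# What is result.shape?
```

(5, 3)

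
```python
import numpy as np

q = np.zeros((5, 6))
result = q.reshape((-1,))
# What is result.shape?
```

(30,)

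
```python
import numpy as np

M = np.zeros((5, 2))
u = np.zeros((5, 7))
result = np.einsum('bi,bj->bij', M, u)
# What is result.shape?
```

(5, 2, 7)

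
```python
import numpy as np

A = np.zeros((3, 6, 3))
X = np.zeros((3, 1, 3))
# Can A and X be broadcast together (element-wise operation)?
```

Yes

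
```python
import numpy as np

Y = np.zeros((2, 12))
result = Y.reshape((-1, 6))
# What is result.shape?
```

(4, 6)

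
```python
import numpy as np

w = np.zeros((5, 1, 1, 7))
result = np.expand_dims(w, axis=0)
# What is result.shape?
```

(1, 5, 1, 1, 7)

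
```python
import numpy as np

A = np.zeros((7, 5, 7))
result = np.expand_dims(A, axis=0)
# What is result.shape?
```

(1, 7, 5, 7)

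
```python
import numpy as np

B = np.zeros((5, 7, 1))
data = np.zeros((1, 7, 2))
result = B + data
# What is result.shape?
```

(5, 7, 2)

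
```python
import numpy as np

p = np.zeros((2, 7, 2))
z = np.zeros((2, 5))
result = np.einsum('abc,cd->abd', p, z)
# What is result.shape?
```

(2, 7, 5)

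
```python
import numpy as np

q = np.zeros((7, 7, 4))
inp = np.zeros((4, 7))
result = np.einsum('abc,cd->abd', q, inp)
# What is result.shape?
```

(7, 7, 7)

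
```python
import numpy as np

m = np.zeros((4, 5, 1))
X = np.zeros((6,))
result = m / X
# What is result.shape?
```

(4, 5, 6)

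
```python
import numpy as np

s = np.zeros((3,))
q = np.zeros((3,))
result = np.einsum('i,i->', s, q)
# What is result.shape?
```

()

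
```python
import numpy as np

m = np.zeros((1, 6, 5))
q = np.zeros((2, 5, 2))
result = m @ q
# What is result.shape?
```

(2, 6, 2)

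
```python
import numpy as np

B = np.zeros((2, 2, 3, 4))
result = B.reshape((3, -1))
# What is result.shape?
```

(3, 16)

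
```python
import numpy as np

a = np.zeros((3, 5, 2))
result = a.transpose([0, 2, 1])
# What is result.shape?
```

(3, 2, 5)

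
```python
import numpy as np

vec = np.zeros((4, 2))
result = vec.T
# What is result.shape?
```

(2, 4)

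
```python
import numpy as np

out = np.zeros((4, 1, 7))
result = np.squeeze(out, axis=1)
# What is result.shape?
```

(4, 7)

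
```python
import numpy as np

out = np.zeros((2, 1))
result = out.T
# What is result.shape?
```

(1, 2)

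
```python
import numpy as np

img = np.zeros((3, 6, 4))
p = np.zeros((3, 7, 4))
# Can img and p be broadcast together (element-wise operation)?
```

No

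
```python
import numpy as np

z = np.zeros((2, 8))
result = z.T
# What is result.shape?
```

(8, 2)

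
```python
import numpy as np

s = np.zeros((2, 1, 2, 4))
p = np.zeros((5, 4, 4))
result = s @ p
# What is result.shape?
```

(2, 5, 2, 4)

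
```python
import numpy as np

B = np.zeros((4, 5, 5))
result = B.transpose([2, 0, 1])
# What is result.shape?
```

(5, 4, 5)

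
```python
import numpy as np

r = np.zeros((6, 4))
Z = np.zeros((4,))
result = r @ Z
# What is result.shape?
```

(6,)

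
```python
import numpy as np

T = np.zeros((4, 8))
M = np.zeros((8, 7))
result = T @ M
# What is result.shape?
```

(4, 7)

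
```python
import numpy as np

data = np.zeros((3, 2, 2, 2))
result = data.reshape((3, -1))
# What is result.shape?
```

(3, 8)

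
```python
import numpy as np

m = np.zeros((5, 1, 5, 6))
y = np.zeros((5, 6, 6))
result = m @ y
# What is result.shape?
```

(5, 5, 5, 6)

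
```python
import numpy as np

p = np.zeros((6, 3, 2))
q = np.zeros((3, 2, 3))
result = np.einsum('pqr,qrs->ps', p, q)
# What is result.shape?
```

(6, 3)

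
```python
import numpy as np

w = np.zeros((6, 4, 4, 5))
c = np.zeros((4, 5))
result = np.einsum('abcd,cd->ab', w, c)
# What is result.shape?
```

(6, 4)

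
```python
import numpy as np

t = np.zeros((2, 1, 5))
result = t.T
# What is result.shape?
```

(5, 1, 2)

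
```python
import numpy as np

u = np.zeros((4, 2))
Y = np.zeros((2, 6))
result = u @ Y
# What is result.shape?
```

(4, 6)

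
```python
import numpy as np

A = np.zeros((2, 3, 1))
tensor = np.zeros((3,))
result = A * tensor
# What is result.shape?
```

(2, 3, 3)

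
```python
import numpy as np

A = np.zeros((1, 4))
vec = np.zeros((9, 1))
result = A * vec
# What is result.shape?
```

(9, 4)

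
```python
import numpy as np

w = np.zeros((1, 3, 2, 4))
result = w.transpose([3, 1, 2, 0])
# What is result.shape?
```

(4, 3, 2, 1)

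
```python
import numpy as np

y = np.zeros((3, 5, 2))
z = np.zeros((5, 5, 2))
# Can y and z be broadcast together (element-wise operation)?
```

No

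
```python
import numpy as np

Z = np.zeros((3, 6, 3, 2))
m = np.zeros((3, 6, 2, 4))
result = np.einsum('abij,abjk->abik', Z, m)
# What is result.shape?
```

(3, 6, 3, 4)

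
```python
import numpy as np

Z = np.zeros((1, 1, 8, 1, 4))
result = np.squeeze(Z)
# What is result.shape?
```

(8, 4)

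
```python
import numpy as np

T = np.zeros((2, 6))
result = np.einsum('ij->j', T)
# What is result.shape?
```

(6,)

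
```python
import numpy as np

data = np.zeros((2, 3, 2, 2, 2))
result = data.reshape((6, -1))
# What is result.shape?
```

(6, 8)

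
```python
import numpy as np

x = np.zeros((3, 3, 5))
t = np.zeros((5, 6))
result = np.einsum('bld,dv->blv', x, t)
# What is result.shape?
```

(3, 3, 6)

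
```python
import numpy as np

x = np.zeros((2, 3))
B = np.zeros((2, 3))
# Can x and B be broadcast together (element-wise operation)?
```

Yes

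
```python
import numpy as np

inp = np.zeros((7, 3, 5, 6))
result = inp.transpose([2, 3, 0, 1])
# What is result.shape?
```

(5, 6, 7, 3)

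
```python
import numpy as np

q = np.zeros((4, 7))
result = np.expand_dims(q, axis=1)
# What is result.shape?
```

(4, 1, 7)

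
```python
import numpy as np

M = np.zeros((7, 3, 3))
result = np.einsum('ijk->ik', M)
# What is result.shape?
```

(7, 3)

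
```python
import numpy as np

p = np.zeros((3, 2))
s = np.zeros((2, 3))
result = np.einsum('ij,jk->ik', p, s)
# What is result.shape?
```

(3, 3)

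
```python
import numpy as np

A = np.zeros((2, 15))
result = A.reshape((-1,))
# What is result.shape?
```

(30,)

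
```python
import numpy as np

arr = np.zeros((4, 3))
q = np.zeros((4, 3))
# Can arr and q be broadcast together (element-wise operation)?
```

Yes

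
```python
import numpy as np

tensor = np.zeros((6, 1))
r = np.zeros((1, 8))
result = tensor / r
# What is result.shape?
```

(6, 8)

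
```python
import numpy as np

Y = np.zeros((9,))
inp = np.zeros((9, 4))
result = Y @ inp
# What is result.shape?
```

(4,)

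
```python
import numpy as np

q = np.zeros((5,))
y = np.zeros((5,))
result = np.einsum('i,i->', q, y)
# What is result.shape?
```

()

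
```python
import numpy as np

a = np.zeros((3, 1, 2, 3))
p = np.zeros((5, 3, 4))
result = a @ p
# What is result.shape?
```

(3, 5, 2, 4)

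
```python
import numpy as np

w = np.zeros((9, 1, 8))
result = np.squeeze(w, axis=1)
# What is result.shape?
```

(9, 8)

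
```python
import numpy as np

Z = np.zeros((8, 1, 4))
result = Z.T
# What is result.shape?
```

(4, 1, 8)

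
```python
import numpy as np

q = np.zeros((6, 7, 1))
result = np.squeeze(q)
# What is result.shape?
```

(6, 7)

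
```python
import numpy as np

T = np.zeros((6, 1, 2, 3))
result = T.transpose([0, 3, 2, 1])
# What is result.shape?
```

(6, 3, 2, 1)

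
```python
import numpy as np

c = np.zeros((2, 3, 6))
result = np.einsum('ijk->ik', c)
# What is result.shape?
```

(2, 6)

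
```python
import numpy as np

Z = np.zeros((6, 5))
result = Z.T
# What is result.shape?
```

(5, 6)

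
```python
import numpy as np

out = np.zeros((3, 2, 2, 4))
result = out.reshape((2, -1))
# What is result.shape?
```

(2, 24)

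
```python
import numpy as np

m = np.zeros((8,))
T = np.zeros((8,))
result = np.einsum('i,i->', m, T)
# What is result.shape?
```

()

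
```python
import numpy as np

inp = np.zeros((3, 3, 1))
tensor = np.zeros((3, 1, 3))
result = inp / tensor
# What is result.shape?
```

(3, 3, 3)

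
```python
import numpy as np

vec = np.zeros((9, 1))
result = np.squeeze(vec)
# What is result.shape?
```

(9,)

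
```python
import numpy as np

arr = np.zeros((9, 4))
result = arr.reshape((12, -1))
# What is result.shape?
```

(12, 3)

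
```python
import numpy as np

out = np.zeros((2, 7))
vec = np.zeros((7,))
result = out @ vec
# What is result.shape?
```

(2,)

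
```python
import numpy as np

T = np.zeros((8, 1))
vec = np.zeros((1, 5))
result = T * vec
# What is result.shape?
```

(8, 5)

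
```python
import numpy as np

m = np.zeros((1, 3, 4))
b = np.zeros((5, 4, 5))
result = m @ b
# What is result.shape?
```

(5, 3, 5)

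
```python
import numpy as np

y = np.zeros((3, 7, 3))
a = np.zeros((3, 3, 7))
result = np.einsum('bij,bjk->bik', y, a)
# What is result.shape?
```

(3, 7, 7)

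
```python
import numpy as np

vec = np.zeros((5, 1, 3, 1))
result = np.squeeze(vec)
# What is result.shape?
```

(5, 3)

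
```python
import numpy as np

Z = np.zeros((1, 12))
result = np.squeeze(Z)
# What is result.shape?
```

(12,)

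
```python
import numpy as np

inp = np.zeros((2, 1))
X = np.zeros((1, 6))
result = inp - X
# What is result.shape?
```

(2, 6)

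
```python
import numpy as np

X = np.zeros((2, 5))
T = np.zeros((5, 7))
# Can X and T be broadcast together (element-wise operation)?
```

No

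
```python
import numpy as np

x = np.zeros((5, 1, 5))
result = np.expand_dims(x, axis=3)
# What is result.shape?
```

(5, 1, 5, 1)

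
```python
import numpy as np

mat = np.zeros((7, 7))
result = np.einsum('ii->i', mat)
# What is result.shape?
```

(7,)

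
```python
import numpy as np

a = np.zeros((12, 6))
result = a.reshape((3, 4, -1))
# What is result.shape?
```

(3, 4, 6)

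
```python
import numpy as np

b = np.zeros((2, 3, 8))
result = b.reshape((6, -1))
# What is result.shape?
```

(6, 8)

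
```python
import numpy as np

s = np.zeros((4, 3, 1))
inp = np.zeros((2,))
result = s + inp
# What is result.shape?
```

(4, 3, 2)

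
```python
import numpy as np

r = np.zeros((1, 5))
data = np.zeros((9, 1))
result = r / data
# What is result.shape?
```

(9, 5)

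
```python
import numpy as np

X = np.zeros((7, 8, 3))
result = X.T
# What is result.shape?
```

(3, 8, 7)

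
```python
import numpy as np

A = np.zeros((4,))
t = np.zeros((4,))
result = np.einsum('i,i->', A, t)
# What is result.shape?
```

()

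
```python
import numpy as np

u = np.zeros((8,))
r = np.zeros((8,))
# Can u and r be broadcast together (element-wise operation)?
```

Yes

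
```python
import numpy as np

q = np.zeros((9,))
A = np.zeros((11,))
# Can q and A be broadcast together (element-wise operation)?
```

No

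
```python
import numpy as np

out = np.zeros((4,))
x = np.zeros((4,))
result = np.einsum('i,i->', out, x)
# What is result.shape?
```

()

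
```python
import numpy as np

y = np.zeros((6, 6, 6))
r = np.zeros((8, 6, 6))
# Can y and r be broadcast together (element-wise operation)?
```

No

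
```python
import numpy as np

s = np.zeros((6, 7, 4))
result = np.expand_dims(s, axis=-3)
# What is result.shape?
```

(6, 1, 7, 4)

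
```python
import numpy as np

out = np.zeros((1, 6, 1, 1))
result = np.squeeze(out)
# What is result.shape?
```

(6,)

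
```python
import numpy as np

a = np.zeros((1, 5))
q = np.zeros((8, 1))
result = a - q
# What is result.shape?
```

(8, 5)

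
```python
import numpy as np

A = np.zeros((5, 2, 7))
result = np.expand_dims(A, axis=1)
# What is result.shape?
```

(5, 1, 2, 7)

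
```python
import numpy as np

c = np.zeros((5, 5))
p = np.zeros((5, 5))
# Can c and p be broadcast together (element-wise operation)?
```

Yes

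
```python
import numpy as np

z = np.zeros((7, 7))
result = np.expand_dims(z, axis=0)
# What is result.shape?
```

(1, 7, 7)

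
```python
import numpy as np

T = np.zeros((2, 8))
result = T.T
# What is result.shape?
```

(8, 2)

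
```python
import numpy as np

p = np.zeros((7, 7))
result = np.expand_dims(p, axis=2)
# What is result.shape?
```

(7, 7, 1)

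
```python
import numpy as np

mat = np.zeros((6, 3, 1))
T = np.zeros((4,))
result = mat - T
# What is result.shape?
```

(6, 3, 4)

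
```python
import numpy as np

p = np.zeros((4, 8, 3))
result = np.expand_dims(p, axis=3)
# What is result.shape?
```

(4, 8, 3, 1)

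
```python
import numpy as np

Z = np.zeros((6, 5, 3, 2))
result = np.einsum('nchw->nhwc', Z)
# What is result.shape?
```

(6, 3, 2, 5)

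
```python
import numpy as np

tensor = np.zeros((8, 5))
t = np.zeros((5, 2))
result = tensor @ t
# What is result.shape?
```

(8, 2)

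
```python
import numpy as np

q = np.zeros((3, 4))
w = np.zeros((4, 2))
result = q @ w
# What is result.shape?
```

(3, 2)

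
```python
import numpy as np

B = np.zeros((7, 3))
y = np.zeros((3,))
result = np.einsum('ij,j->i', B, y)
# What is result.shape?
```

(7,)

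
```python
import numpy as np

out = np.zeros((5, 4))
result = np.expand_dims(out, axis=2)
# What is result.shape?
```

(5, 4, 1)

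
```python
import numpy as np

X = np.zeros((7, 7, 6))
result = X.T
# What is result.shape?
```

(6, 7, 7)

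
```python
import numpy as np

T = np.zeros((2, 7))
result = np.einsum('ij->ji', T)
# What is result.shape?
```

(7, 2)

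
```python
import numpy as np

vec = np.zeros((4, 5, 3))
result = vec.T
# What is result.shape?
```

(3, 5, 4)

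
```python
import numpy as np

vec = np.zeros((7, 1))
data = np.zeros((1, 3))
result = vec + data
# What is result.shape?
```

(7, 3)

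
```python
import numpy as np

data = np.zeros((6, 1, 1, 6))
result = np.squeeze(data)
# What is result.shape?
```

(6, 6)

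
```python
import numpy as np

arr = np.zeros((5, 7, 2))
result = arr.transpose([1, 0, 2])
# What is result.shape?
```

(7, 5, 2)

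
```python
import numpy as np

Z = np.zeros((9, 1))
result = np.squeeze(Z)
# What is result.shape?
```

(9,)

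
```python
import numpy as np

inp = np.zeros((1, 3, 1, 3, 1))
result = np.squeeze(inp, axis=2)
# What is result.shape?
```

(1, 3, 3, 1)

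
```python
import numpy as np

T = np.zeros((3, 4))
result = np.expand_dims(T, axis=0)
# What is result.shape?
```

(1, 3, 4)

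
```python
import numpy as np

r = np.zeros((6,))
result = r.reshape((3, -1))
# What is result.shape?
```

(3, 2)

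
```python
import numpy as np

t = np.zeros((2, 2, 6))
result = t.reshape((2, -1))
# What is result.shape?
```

(2, 12)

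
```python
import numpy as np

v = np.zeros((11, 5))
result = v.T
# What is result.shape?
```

(5, 11)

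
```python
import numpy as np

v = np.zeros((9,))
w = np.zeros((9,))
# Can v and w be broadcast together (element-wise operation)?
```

Yes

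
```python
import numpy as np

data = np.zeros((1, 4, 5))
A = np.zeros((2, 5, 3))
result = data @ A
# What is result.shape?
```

(2, 4, 3)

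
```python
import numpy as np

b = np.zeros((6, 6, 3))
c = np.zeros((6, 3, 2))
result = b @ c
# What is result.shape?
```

(6, 6, 2)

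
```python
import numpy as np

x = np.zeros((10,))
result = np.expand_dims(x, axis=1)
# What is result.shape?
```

(10, 1)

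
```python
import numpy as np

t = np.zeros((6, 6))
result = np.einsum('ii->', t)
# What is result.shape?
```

()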